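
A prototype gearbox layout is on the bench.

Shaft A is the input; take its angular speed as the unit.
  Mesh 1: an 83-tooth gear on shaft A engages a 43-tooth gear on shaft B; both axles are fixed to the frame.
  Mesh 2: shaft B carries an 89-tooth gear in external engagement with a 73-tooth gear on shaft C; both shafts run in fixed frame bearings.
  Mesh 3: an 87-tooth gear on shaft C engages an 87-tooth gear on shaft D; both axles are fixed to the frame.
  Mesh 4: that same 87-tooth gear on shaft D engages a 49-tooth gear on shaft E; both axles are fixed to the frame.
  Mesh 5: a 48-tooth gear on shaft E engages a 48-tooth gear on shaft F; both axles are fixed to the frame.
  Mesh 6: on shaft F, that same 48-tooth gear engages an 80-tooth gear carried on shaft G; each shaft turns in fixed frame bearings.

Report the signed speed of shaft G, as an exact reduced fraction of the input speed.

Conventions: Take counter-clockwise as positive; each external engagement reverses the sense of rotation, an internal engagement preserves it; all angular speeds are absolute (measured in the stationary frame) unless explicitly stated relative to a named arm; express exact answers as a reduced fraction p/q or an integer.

6-mesh fixed-axis compound train (all bearings frame-fixed)
mesh 1 [83T→43T]: |ω|/ω_in = 1×83/43 = 83/43, sense flips to −
mesh 2 [89T→73T]: |ω|/ω_in = (83/43)×89/73 = 7387/3139, sense flips to +
mesh 3 [87T→87T]: |ω|/ω_in = (7387/3139)×87/87 = 7387/3139, sense flips to −
mesh 4 [87T→49T]: |ω|/ω_in = (7387/3139)×87/49 = 642669/153811, sense flips to +
mesh 5 [48T→48T]: |ω|/ω_in = (642669/153811)×48/48 = 642669/153811, sense flips to −
mesh 6 [48T→80T]: |ω|/ω_in = (642669/153811)×48/80 = 1928007/769055, sense flips to +
signed output speed (× input speed) = 1928007/769055

1928007/769055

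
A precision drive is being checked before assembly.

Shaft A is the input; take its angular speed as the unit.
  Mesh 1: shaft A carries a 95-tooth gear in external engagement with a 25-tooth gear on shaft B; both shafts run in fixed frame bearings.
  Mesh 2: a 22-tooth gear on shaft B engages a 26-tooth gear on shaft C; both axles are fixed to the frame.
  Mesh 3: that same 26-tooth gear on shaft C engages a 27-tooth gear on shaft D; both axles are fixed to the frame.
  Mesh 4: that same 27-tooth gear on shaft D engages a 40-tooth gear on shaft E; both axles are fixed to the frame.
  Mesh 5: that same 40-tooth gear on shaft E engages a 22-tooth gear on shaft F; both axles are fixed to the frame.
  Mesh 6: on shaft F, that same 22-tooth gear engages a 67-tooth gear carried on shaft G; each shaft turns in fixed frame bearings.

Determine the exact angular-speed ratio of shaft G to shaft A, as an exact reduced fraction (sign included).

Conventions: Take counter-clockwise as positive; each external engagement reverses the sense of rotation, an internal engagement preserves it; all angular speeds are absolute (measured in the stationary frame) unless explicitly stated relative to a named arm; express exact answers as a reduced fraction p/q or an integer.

418/335

class = fixed-axis compound train [6 meshes; 6 ratios multiply, 6 sense flips]
mesh 1 [95T→25T]: running ratio 19/5, sense −
mesh 2 [22T→26T]: running ratio 209/65, sense +
mesh 3 [26T→27T]: running ratio 418/135, sense −
mesh 4 [27T→40T]: running ratio 209/100, sense +
mesh 5 [40T→22T]: running ratio 19/5, sense −
mesh 6 [22T→67T]: running ratio 418/335, sense +
ω_out/ω_in = 418/335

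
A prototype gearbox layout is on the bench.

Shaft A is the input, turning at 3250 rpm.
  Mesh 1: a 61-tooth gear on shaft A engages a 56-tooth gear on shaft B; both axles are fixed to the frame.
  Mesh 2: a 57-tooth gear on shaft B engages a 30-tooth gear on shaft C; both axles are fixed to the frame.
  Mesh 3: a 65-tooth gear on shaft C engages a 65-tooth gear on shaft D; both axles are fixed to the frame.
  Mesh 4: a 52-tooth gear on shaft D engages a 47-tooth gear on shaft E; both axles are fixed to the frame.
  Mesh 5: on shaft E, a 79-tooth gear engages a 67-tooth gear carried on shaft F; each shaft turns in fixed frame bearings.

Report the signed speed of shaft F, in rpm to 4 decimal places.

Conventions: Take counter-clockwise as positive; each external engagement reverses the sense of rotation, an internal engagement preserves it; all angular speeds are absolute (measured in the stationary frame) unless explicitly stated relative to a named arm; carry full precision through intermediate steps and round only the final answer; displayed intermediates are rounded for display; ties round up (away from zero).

-8774.7862 rpm

class = fixed-axis compound train [5 meshes; 5 ratios multiply, 5 sense flips]
mesh 1 [61T→56T]: ω = 3250.0000×61/56 = 3540.1786 rpm, sense flips to −
mesh 2 [57T→30T]: ω = 3540.1786×57/30 = 6726.3393 rpm, sense flips to +
mesh 3 [65T→65T]: ω = 6726.3393×65/65 = 6726.3393 rpm, sense flips to −
mesh 4 [52T→47T]: ω = 6726.3393×52/47 = 7441.9073 rpm, sense flips to +
mesh 5 [79T→67T]: ω = 7441.9073×79/67 = 8774.7862 rpm, sense flips to −
signed output speed = -8774.7862 rpm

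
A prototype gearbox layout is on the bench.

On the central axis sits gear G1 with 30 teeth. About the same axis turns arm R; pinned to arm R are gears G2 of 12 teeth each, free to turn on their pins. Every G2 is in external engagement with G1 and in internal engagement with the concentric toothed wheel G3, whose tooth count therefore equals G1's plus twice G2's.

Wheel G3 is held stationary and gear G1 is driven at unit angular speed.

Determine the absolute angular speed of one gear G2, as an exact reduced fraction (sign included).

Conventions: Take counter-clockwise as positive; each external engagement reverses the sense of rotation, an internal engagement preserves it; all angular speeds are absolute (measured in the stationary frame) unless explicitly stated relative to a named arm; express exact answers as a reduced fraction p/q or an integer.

-5/4

recognized (axles ride arm R): planetary set, 30/12/54 teeth
ring teeth: 30 + 2·12 = 54
30(ω_sun−ω_arm) = −54(ω_ring−ω_arm),  ω_ring = 0, ω_sun = 1
30(1−ω_arm) = −54(0−ω_arm)  ⇒  84·ω_arm = 30  ⇒  ω_arm = 5/14
sun–planet mesh: 30·(1−5/14) = −12·(ω_p−ω_arm)  ⇒  ω_p−ω_arm = -45/28
ω_p = 5/14 − 45/28 = -5/4
exact speed ratio = -5/4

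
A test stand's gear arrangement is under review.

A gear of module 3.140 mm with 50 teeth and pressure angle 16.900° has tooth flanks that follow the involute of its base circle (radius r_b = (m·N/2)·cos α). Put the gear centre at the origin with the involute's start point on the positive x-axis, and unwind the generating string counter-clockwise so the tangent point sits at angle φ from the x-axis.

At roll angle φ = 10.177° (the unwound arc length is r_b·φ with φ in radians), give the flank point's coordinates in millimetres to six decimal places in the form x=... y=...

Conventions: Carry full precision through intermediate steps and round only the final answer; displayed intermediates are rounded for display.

x=76.285382 y=0.139861

class = single-mesh tooth geometry [base-circle involute, m = 3.140, 50T]
pitch radius r_p = m·N/2 = 3.140·50/2 = 78.500000
base radius r_b = r_p·cos α = 78.500000·cos 16.900° = 75.109866
roll angle φ = 10.177° = 0.17762216 rad
x = r_b·(cos φ + φ·sin φ) = 76.285382
y = r_b·(sin φ − φ·cos φ) = 0.139861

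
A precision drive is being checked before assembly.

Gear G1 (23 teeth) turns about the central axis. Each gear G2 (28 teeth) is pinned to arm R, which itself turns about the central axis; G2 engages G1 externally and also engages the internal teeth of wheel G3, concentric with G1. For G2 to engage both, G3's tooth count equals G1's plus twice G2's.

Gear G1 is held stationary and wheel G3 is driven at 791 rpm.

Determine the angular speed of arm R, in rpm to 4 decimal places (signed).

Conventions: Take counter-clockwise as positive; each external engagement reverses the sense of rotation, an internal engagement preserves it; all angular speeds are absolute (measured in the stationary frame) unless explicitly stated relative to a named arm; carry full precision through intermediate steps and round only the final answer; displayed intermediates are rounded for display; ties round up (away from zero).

+612.6373 rpm

topology: planetary set — G1 23T / G2 28T / G3 79T, arm = carrier (Willis)
normalise by the input: solve with ω_ring = 1, then scale by 791 rpm
ring teeth: 23 + 2·28 = 79
23(ω_sun−ω_arm) = −79(ω_ring−ω_arm),  ω_sun = 0, ω_ring = 1
23(0−ω_arm) = −79(1−ω_arm)  ⇒  102·ω_arm = 79  ⇒  ω_arm = 79/102
scale: ω_arm = 79/102 × 791 rpm = +612.6373 rpm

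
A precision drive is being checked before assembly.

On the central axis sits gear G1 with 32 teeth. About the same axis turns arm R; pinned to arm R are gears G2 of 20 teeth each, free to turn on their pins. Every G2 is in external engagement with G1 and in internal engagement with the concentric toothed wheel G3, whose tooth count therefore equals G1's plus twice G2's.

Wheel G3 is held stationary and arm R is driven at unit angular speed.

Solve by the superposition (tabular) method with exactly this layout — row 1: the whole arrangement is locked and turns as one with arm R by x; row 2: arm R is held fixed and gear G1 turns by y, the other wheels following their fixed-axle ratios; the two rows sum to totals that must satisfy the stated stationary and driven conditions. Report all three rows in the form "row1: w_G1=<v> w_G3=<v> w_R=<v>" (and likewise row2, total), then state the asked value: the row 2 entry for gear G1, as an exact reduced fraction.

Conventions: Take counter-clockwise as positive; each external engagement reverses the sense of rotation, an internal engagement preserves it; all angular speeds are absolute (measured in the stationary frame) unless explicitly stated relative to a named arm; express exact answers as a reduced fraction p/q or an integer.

recognized (axles ride arm R): planetary set, 32/20/72 teeth
row 1: whole set turns with the arm by x
row 2 (arm held, sun turns y): ω_ring = −(32/72)·y, ω_arm = 0
boundary: total ω_ring = x − (32/72)·y = 0 and total ω_arm = x = 1  ⇒  y = 9/4, x = 1
row 2 ring = −(32/72)·9/4 = -1
totals (row 1 + row 2): sun 1 + 9/4 = 13/4, ring 1 + (-1) = 0, arm 1 + 0 = 1
asked cell (row2, sun) = 9/4

row1: w_G1=1 w_G3=1 w_R=1
row2: w_G1=9/4 w_G3=-1 w_R=0
total: w_G1=13/4 w_G3=0 w_R=1
asked value: 9/4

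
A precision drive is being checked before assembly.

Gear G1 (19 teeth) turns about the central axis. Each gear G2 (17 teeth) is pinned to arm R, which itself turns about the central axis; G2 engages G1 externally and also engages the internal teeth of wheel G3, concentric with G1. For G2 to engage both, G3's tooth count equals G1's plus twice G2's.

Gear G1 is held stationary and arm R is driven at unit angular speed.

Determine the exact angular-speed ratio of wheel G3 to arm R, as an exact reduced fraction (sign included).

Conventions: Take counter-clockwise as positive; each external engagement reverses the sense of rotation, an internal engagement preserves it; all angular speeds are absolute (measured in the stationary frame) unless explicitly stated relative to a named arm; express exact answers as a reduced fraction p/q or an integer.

72/53

class = planetary set [G3 = 19+2·17 = 53; Willis about the carrier]
ring teeth: 19 + 2·17 = 53
19(ω_sun−ω_arm) = −53(ω_ring−ω_arm),  ω_sun = 0, ω_arm = 1
ω_ring = 1 − (19/53)(0−1) = 72/53
ω_out/ω_in = 72/53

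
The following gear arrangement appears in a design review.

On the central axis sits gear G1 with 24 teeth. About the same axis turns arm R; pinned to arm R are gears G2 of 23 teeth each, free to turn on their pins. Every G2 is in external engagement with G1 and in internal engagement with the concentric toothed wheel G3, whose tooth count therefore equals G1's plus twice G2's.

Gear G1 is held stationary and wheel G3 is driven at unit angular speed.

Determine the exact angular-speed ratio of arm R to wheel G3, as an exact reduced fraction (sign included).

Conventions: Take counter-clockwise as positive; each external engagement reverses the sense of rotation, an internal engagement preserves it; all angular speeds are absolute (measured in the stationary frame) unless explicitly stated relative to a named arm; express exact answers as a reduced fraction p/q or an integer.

35/47

planetary set (24T centre, 23T on arm, 70T internal) — Willis relation
ring teeth: 24 + 2·23 = 70
24(ω_sun−ω_arm) = −70(ω_ring−ω_arm),  ω_sun = 0, ω_ring = 1
24(0−ω_arm) = −70(1−ω_arm)  ⇒  94·ω_arm = 70  ⇒  ω_arm = 35/47
ω_out/ω_in = 35/47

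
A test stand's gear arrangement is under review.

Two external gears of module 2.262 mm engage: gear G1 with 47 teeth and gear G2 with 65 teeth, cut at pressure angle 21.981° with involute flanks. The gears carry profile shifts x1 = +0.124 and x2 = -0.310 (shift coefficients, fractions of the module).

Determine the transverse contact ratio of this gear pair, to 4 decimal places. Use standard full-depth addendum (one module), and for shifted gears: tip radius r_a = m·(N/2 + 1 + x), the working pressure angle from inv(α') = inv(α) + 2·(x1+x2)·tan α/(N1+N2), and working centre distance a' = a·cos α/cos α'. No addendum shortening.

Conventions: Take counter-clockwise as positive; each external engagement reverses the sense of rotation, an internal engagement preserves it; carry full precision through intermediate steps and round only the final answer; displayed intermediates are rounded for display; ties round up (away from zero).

recognized (one external pair, fixed centres): single-mesh tooth geometry, m = 2.262, N1 = 47, N2 = 65
base radii: r_b1 = 49.292913, r_b2 = 68.171050
tip radii: r_a1 = 55.699488, r_a2 = 75.075780
inv(α') = inv(21.981°) + 2·(+0.124-0.310)·tan α/(47+65) = 0.01865905  ⇒  α' = 21.49792°
a' = a·cos α / cos α' = 126.6720·cos 21.981°/cos 21.49792° = 126.246843
action lengths: √(r_a1²−r_b1²) = 25.935337, √(r_a2²−r_b2²) = 31.449654
base pitch p_b = π·m·cos α = 6.589713
CR = (25.935337 + 31.449654 − 126.246843·sin 21.49792°)/6.589713 = 1.687424
contact ratio ≈ 1.6874

1.6874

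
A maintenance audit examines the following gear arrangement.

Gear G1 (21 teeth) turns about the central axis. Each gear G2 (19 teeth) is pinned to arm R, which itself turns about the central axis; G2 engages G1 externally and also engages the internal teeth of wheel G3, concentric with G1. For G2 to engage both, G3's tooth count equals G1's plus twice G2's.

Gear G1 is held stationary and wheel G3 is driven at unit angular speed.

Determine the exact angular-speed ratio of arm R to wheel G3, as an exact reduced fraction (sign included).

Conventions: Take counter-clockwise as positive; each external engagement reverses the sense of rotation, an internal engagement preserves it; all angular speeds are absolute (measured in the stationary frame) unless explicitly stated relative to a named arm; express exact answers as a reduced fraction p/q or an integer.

class = planetary set [G3 = 21+2·19 = 59; Willis about the carrier]
ring teeth: 21 + 2·19 = 59
21(ω_sun−ω_arm) = −59(ω_ring−ω_arm),  ω_sun = 0, ω_ring = 1
21(0−ω_arm) = −59(1−ω_arm)  ⇒  80·ω_arm = 59  ⇒  ω_arm = 59/80
ω_out/ω_in = 59/80

59/80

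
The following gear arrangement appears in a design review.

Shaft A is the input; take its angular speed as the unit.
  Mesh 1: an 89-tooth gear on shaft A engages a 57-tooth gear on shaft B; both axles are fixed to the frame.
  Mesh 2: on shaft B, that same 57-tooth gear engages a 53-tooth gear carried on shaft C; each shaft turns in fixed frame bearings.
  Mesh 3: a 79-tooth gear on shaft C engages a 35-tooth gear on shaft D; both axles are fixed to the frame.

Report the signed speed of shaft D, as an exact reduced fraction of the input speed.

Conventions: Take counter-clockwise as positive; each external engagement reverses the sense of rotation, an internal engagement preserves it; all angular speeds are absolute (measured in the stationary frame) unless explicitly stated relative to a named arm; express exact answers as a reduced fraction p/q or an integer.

3-mesh fixed-axis compound train (all bearings frame-fixed)
mesh 1 [89T→57T]: |ω|/ω_in = 1×89/57 = 89/57, sense flips to −
mesh 2 [57T→53T]: |ω|/ω_in = (89/57)×57/53 = 89/53, sense flips to +
mesh 3 [79T→35T]: |ω|/ω_in = (89/53)×79/35 = 7031/1855, sense flips to −
signed output speed (× input speed) = -7031/1855

-7031/1855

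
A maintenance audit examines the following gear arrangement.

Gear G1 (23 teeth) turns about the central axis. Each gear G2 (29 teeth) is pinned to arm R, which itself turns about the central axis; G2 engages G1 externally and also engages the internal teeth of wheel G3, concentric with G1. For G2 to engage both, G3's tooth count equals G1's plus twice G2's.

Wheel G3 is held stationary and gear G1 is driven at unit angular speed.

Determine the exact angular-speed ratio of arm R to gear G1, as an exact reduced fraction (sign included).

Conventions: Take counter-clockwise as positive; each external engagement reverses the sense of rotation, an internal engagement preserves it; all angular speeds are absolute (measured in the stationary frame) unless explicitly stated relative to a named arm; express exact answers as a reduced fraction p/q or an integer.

topology: planetary set — G1 23T / G2 29T / G3 81T, arm = carrier (Willis)
ring teeth: 23 + 2·29 = 81
23(ω_sun−ω_arm) = −81(ω_ring−ω_arm),  ω_ring = 0, ω_sun = 1
23(1−ω_arm) = −81(0−ω_arm)  ⇒  104·ω_arm = 23  ⇒  ω_arm = 23/104
ω_out/ω_in = 23/104

23/104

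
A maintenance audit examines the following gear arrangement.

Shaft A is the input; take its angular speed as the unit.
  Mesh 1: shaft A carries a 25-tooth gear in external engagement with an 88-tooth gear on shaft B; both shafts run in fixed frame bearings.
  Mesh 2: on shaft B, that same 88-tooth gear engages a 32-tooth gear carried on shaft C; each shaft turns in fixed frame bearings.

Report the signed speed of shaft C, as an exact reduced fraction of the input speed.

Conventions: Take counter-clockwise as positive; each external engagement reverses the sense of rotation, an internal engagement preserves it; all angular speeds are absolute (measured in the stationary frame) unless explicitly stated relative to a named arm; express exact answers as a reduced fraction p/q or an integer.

25/32

2-mesh fixed-axis compound train (all bearings frame-fixed)
mesh 1 [25T→88T]: |ω|/ω_in = 1×25/88 = 25/88, sense flips to −
mesh 2 [88T→32T]: |ω|/ω_in = (25/88)×88/32 = 25/32, sense flips to +
signed output speed (× input speed) = 25/32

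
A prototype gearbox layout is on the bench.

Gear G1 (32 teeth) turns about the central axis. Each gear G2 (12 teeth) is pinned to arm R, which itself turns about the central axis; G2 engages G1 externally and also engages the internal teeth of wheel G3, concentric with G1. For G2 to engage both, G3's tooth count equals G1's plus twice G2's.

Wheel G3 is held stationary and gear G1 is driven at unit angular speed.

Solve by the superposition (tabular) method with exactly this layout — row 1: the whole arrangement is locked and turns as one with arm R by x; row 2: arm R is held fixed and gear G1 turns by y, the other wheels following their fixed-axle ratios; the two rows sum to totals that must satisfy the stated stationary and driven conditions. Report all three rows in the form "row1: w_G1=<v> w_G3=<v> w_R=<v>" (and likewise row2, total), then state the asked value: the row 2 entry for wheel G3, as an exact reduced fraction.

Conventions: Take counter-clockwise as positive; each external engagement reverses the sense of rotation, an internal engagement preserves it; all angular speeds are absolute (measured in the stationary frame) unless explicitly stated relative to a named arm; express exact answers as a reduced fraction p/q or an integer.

row1: w_G1=4/11 w_G3=4/11 w_R=4/11
row2: w_G1=7/11 w_G3=-4/11 w_R=0
total: w_G1=1 w_G3=0 w_R=4/11
asked value: -4/11

planetary set (32T centre, 12T on arm, 56T internal) — Willis relation
superposition row 1 [locked train]: every member turns x
superposition row 2 [arm held]: sun y, ring −(32/56)·y, arm 0
boundary: total ω_ring = x − (32/56)·y = 0 and total ω_sun = x + y = 1  ⇒  y = 7/11, x = 4/11
row 2 ring = −(32/56)·7/11 = -4/11
totals (row 1 + row 2): sun 4/11 + 7/11 = 1, ring 4/11 + (-4/11) = 0, arm 4/11 + 0 = 4/11
asked cell (row2, ring) = -4/11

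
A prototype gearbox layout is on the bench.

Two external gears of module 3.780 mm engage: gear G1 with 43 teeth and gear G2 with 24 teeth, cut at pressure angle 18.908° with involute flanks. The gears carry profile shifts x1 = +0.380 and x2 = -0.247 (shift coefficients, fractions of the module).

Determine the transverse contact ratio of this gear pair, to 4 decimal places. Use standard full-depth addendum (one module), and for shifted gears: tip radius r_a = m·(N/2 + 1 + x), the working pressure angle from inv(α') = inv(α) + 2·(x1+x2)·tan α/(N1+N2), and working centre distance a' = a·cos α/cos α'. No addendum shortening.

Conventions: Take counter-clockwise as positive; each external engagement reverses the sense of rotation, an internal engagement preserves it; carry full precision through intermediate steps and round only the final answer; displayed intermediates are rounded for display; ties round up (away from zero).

1.6942

recognized (one external pair, fixed centres): single-mesh tooth geometry, m = 3.780, N1 = 43, N2 = 24
base radii: r_b1 = 76.884681, r_b2 = 42.912380
tip radii: r_a1 = 86.486400, r_a2 = 48.206340
inv(α') = inv(18.908°) + 2·(+0.380-0.247)·tan α/(43+24) = 0.01388558  ⇒  α' = 19.54840°
a' = a·cos α / cos α' = 126.6300·cos 18.908°/cos 19.54840° = 127.124627
action lengths: √(r_a1²−r_b1²) = 39.606101, √(r_a2²−r_b2²) = 21.963125
base pitch p_b = π·m·cos α = 11.234435
CR = (39.606101 + 21.963125 − 127.124627·sin 19.54840°)/11.234435 = 1.694162
contact ratio ≈ 1.6942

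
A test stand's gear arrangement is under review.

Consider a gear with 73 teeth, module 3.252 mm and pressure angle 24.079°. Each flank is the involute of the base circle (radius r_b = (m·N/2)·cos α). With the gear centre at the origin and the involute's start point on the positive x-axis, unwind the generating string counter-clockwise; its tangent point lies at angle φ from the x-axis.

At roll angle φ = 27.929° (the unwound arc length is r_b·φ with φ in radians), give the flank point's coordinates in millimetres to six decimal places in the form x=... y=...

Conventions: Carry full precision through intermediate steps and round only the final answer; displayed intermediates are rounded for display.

x=120.489429 y=4.085347

class = single-mesh tooth geometry [base-circle involute, m = 3.252, 73T]
pitch radius r_p = m·N/2 = 3.252·73/2 = 118.698000
base radius r_b = r_p·cos α = 118.698000·cos 24.079° = 108.369348
roll angle φ = 27.929° = 0.48745301 rad
x = r_b·(cos φ + φ·sin φ) = 120.489429
y = r_b·(sin φ − φ·cos φ) = 4.085347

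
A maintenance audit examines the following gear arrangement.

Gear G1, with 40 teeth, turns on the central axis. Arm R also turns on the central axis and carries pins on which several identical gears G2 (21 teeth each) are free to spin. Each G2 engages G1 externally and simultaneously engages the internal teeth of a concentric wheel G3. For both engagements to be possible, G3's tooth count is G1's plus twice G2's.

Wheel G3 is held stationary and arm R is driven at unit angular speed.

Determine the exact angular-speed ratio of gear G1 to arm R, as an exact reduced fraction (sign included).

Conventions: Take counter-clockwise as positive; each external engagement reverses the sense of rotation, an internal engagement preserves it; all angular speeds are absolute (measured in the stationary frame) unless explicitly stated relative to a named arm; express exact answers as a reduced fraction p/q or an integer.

class = planetary set [G3 = 40+2·21 = 82; Willis about the carrier]
ring teeth: 40 + 2·21 = 82
40(ω_sun−ω_arm) = −82(ω_ring−ω_arm),  ω_ring = 0, ω_arm = 1
ω_sun = 1 − (82/40)(0−1) = 61/20
ω_out/ω_in = 61/20

61/20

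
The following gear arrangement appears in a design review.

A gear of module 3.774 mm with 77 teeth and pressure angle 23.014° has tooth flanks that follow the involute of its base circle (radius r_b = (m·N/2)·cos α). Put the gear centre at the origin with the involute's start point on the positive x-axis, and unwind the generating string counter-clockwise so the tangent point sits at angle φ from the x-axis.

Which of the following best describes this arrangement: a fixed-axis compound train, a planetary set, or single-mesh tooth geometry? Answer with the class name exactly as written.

single-mesh tooth geometry

class = single-mesh tooth geometry [base-circle involute, m = 3.774, 77T]
classification: single-mesh tooth geometry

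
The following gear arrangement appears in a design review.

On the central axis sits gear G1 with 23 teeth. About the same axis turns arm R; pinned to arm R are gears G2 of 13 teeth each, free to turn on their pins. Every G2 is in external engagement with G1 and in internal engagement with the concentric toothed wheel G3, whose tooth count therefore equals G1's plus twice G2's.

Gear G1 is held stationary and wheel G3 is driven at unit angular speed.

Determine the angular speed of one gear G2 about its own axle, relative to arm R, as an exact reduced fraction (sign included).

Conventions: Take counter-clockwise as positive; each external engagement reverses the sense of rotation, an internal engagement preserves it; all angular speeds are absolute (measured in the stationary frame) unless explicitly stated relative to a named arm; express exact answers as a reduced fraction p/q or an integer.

1127/936

class = planetary set [G3 = 23+2·13 = 49; Willis about the carrier]
ring teeth: 23 + 2·13 = 49
23(ω_sun−ω_arm) = −49(ω_ring−ω_arm),  ω_sun = 0, ω_ring = 1
23(0−ω_arm) = −49(1−ω_arm)  ⇒  72·ω_arm = 49  ⇒  ω_arm = 49/72
sun–planet mesh: 23·(0−49/72) = −13·(ω_p−ω_arm)  ⇒  ω_p−ω_arm = 1127/936
exact speed ratio = 1127/936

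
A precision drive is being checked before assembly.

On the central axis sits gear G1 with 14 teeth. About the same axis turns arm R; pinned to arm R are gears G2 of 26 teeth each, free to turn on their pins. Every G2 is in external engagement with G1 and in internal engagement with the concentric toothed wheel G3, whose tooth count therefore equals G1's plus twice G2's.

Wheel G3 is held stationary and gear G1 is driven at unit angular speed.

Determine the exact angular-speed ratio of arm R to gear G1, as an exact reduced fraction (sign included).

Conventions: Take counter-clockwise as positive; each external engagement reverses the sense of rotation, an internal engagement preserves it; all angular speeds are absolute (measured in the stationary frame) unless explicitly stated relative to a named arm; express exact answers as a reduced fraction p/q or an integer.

7/40

topology: planetary set — G1 14T / G2 26T / G3 66T, arm = carrier (Willis)
ring teeth: 14 + 2·26 = 66
14(ω_sun−ω_arm) = −66(ω_ring−ω_arm),  ω_ring = 0, ω_sun = 1
14(1−ω_arm) = −66(0−ω_arm)  ⇒  80·ω_arm = 14  ⇒  ω_arm = 7/40
ω_out/ω_in = 7/40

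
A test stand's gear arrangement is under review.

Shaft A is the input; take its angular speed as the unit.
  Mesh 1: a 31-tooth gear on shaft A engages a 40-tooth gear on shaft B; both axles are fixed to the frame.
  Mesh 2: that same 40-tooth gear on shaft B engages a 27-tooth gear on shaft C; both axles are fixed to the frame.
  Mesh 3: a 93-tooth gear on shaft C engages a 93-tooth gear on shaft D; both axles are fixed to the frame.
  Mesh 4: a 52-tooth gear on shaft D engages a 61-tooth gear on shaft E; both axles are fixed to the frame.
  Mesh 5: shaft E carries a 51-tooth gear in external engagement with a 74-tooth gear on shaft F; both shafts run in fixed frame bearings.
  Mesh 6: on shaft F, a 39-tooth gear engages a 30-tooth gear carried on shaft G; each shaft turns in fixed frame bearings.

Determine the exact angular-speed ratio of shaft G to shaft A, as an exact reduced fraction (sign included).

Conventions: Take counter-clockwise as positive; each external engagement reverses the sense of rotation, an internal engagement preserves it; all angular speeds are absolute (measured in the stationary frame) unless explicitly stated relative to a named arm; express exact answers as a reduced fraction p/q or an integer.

class = fixed-axis compound train [6 meshes; 6 ratios multiply, 6 sense flips]
mesh 1 [31T→40T]: running ratio 31/40, sense −
mesh 2 [40T→27T]: running ratio 31/27, sense +
mesh 3 [93T→93T]: running ratio 31/27, sense −
mesh 4 [52T→61T]: running ratio 1612/1647, sense +
mesh 5 [51T→74T]: running ratio 13702/20313, sense −
mesh 6 [39T→30T]: running ratio 89063/101565, sense +
ω_out/ω_in = 89063/101565

89063/101565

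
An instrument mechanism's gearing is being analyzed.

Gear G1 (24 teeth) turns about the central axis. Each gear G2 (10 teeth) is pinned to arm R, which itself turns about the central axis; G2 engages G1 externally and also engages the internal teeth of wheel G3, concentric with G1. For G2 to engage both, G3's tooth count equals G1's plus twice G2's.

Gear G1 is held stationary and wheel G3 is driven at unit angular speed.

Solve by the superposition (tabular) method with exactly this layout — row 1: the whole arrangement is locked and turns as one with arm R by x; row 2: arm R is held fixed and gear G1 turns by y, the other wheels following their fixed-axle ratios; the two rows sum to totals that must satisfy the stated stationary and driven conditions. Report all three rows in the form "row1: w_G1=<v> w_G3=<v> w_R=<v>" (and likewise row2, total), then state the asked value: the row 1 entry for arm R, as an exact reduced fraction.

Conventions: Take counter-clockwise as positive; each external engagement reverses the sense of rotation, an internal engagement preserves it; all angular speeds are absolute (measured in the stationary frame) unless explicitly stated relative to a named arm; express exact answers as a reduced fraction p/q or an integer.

planetary set (24T centre, 10T on arm, 44T internal) — Willis relation
row 1 — lock + rotate with arm: ω_sun = ω_ring = ω_arm = x
row 2 — arm fixed, fixed-axis ratios: sun y, ring −(24/44)·y, arm 0
boundary: total ω_sun = x + y = 0 and total ω_ring = x − (24/44)·y = 1  ⇒  y = -11/17, x = 11/17
row 2 ring = −(24/44)·(-11/17) = 6/17
totals (row 1 + row 2): sun 11/17 + (-11/17) = 0, ring 11/17 + 6/17 = 1, arm 11/17 + 0 = 11/17
asked cell (row1, arm) = 11/17

row1: w_G1=11/17 w_G3=11/17 w_R=11/17
row2: w_G1=-11/17 w_G3=6/17 w_R=0
total: w_G1=0 w_G3=1 w_R=11/17
asked value: 11/17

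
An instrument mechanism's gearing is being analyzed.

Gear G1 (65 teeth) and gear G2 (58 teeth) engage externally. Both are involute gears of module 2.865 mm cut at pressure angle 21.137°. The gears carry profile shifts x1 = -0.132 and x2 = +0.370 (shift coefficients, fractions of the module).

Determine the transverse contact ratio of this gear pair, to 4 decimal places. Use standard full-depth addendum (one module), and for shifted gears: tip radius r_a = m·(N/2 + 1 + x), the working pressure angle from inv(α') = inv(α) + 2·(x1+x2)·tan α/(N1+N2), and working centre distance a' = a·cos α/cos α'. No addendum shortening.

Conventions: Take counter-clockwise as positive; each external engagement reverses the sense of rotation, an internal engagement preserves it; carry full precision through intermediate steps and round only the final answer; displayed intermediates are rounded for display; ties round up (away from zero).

topology: single-mesh involute geometry — m = 2.865, 65T/58T pair
base radii: r_b1 = 86.847971, r_b2 = 77.495113
tip radii: r_a1 = 95.599320, r_a2 = 87.010050
inv(α') = inv(21.137°) + 2·(-0.132+0.370)·tan α/(65+58) = 0.01919590  ⇒  α' = 21.69421°
a' = a·cos α / cos α' = 176.1975·cos 21.137°/cos 21.69421° = 176.870866
action lengths: √(r_a1²−r_b1²) = 39.958226, √(r_a2²−r_b2²) = 39.563320
base pitch p_b = π·m·cos α = 8.395106
CR = (39.958226 + 39.563320 − 176.870866·sin 21.69421°)/8.395106 = 1.684399
contact ratio ≈ 1.6844

1.6844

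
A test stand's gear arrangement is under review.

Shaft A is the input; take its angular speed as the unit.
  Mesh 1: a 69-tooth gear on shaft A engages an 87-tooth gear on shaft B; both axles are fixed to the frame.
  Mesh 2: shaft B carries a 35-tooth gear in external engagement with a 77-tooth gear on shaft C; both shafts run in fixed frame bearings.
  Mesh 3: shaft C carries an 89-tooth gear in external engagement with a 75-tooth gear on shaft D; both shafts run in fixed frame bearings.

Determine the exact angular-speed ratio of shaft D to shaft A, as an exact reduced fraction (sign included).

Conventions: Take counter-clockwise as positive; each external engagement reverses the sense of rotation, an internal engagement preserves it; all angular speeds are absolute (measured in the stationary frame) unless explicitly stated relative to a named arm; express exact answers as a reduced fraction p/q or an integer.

-2047/4785

class = fixed-axis compound train [3 meshes; 3 ratios multiply, 3 sense flips]
mesh 1 [69T→87T]: running ratio 23/29, sense −
mesh 2 [35T→77T]: running ratio 115/319, sense +
mesh 3 [89T→75T]: running ratio 2047/4785, sense −
ω_out/ω_in = -2047/4785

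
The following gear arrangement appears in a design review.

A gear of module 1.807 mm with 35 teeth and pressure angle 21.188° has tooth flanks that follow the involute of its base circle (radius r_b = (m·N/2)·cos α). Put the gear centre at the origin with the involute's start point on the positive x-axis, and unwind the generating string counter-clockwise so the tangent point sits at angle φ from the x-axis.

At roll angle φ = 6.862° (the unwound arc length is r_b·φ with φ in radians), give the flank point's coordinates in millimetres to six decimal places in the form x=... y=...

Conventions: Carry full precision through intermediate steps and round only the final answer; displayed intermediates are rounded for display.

topology: single-mesh involute geometry — m = 1.807, N = 35
pitch radius r_p = m·N/2 = 1.807·35/2 = 31.622500
base radius r_b = r_p·cos α = 31.622500·cos 21.188° = 29.484804
roll angle φ = 6.862° = 0.11976449 rad
x = r_b·(cos φ + φ·sin φ) = 29.695504
y = r_b·(sin φ − φ·cos φ) = 0.016859

x=29.695504 y=0.016859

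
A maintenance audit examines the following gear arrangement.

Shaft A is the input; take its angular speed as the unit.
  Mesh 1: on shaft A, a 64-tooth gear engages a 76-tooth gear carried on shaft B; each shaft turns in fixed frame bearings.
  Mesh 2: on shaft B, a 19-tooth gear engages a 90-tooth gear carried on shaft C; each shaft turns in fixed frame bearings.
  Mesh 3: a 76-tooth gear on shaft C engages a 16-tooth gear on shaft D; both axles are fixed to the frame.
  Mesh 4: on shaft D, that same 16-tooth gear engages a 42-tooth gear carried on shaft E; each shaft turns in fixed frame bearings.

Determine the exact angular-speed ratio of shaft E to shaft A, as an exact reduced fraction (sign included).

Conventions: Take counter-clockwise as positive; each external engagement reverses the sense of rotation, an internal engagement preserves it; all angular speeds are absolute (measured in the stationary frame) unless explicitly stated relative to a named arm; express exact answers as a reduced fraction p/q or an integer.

class = fixed-axis compound train [4 meshes; 4 ratios multiply, 4 sense flips]
mesh 1 [64T→76T]: running ratio 16/19, sense −
mesh 2 [19T→90T]: running ratio 8/45, sense +
mesh 3 [76T→16T]: running ratio 38/45, sense −
mesh 4 [16T→42T]: running ratio 304/945, sense +
ω_out/ω_in = 304/945

304/945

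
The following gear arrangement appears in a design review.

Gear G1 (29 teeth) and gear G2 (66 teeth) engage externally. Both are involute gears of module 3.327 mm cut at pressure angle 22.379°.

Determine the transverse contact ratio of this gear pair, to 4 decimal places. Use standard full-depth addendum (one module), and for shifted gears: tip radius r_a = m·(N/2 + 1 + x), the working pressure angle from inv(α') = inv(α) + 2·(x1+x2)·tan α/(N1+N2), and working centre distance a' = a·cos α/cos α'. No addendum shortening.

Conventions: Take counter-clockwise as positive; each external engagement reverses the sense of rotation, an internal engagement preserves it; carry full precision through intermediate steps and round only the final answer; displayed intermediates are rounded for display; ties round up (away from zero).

topology: single-mesh involute geometry — m = 3.327, 29T/66T pair
base radii: r_b1 = 44.608222, r_b2 = 101.522161
tip radii: r_a1 = 51.568500, r_a2 = 113.118000
no profile shift: α' = α, a' = a
action lengths: √(r_a1²−r_b1²) = 25.873088, √(r_a2²−r_b2²) = 49.889204
base pitch p_b = π·m·cos α = 9.664887
CR = (25.873088 + 49.889204 − 158.032500·sin 22.37900°)/9.664887 = 1.613505
contact ratio ≈ 1.6135

1.6135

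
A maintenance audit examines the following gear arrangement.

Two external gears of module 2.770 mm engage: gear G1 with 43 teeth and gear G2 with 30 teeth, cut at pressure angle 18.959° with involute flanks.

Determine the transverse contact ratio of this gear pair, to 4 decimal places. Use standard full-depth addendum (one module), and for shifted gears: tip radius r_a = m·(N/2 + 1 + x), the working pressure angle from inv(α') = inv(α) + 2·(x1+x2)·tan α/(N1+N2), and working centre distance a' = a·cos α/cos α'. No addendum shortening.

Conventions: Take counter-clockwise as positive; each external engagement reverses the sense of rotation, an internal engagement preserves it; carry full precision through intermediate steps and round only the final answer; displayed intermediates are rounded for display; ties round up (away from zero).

1.7413

recognized (one external pair, fixed centres): single-mesh tooth geometry, m = 2.770, N1 = 43, N2 = 30
base radii: r_b1 = 56.324219, r_b2 = 39.295967
tip radii: r_a1 = 62.325000, r_a2 = 44.320000
no profile shift: α' = α, a' = a
action lengths: √(r_a1²−r_b1²) = 26.683103, √(r_a2²−r_b2²) = 20.496083
base pitch p_b = π·m·cos α = 8.230128
CR = (26.683103 + 20.496083 − 101.105000·sin 18.95900°)/8.230128 = 1.741289
contact ratio ≈ 1.7413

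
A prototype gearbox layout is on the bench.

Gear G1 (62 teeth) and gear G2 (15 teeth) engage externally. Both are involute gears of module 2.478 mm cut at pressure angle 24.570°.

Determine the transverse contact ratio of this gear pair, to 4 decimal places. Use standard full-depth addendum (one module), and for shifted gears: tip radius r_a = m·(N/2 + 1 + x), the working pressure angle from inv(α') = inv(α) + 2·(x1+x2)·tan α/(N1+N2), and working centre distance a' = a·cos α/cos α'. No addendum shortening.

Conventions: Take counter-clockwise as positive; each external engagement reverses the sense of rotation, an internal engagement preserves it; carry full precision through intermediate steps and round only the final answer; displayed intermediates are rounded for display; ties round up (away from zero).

1.4704

single-mesh involute tooth geometry (62T engaging 15T at module 2.478)
base radii: r_b1 = 69.862433, r_b2 = 16.902202
tip radii: r_a1 = 79.296000, r_a2 = 21.063000
no profile shift: α' = α, a' = a
action lengths: √(r_a1²−r_b1²) = 37.511278, √(r_a2²−r_b2²) = 12.568435
base pitch p_b = π·m·cos α = 7.079978
CR = (37.511278 + 12.568435 − 95.403000·sin 24.57000°)/7.079978 = 1.470443
contact ratio ≈ 1.4704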